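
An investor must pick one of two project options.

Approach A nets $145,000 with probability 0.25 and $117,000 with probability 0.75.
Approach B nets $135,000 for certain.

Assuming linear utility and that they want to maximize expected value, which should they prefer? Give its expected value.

Approach A = 0.25 × 145000 + 0.75 × 117000 = 36250 + 87750 = 124000
Approach B: 135000 (certain)

Approach B ($135,000)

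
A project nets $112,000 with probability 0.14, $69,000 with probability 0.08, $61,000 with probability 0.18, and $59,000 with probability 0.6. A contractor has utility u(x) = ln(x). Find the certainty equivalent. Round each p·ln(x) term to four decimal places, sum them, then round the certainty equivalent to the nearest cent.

E[u] = 0.14·ln(112000) + 0.08·ln(69000) + 0.18·ln(61000) + 0.6·ln(59000) = 1.6277 + 0.8913 + 1.9834 + 6.5912 = 11.0936
CE = e^11.0936 ≈ 65749.02

$65,749.02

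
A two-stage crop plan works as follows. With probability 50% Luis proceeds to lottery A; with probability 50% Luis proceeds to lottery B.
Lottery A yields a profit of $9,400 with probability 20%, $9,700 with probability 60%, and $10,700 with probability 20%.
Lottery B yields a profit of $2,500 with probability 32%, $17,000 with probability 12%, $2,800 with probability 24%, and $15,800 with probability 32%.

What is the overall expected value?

$9,204

EV(A) = 0.2 × 9400 + 0.6 × 9700 + 0.2 × 10700 = 1880 + 5820 + 2140 = 9840
EV(B) = 0.32 × 2500 + 0.12 × 17000 + 0.24 × 2800 + 0.32 × 15800 = 800 + 2040 + 672 + 5056 = 8568
Overall = 0.5 × 9840 + 0.5 × 8568 = 4920 + 4284 = 9204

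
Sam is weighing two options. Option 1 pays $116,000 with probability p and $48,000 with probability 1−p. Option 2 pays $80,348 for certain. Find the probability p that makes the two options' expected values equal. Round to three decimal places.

p = 0.476

p·116000 + (1−p)·48000 = 80348
68000p + 48000 = 80348
p = (80348 − 48000) / 68000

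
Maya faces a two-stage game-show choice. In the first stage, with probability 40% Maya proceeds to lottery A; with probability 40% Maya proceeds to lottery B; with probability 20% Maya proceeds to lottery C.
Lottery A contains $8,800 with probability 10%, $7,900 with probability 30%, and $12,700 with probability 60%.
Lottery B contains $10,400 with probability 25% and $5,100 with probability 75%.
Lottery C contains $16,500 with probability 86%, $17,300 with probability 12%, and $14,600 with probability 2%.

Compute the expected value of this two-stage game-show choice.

$10,229.60

EV(A) = 0.1 × 8800 + 0.3 × 7900 + 0.6 × 12700 = 880 + 2370 + 7620 = 10870
EV(B) = 0.25 × 10400 + 0.75 × 5100 = 2600 + 3825 = 6425
EV(C) = 0.86 × 16500 + 0.12 × 17300 + 0.02 × 14600 = 14190 + 2076 + 292 = 16558
Overall = 0.4 × 10870 + 0.4 × 6425 + 0.2 × 16558 = 4348 + 2570 + 3311.6 = 10229.6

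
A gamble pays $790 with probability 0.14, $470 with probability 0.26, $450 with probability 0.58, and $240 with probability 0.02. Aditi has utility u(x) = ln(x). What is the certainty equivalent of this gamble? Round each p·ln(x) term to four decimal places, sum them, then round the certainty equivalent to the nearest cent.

E[u] = 0.14·ln(790) + 0.26·ln(470) + 0.58·ln(450) + 0.02·ln(240) = 0.9341 + 1.5997 + 3.5434 + 0.1096 = 6.1868
CE = e^6.1868 ≈ 486.29

$486.29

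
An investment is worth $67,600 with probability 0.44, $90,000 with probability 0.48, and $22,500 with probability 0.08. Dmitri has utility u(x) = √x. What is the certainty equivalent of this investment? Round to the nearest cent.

E[u] = 0.44·√67600 + 0.48·√90000 + 0.08·√22500 = 0.44·260 + 0.48·300 + 0.08·150 = 270.4
CE = (270.4)² = 73116.16

$73,116.16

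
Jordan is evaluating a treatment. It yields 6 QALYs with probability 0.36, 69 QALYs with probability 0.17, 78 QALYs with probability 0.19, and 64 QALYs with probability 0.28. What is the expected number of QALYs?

46.63 QALYs

EV = 0.36 × 6 + 0.17 × 69 + 0.19 × 78 + 0.28 × 64 = 2.16 + 11.73 + 14.82 + 17.92 = 46.63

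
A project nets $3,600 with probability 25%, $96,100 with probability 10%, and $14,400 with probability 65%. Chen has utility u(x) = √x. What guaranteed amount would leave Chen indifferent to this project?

$15,376

E[u] = 0.25·√3600 + 0.1·√96100 + 0.65·√14400 = 0.25·60 + 0.1·310 + 0.65·120 = 124
CE = (124)² = 15376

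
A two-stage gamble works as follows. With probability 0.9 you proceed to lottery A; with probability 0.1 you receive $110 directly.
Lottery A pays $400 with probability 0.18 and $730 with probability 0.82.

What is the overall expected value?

$614.54

EV(A) = 0.18 × 400 + 0.82 × 730 = 72 + 598.6 = 670.6
Branch B: 110 (certain)
Overall = 0.9 × 670.6 + 0.1 × 110 = 603.54 + 11 = 614.54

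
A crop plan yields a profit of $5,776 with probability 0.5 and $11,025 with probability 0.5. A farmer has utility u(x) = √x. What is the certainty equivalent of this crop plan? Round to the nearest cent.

$8,190.25

E[u] = 0.5·√5776 + 0.5·√11025 = 0.5·76 + 0.5·105 = 90.5
CE = (90.5)² = 8190.25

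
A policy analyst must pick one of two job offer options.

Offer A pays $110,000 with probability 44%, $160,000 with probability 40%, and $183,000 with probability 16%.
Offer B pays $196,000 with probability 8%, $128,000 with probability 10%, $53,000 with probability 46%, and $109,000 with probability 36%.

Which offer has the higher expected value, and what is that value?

Offer A ($141,680)

Offer A = 0.44 × 110000 + 0.4 × 160000 + 0.16 × 183000 = 48400 + 64000 + 29280 = 141680
Offer B = 0.08 × 196000 + 0.1 × 128000 + 0.46 × 53000 + 0.36 × 109000 = 15680 + 12800 + 24380 + 39240 = 92100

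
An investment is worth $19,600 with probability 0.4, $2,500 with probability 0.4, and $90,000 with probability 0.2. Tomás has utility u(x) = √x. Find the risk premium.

E[u] = 0.4·√19600 + 0.4·√2500 + 0.2·√90000 = 0.4·140 + 0.4·50 + 0.2·300 = 136
CE = (136)² = 18496
Risk premium = EV − CE = 26840 − 18496 = 8344

$8,344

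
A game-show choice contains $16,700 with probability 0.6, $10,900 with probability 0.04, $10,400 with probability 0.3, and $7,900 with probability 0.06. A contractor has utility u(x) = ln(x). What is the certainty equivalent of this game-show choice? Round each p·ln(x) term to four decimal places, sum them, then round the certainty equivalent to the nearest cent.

E[u] = 0.6·ln(16700) + 0.04·ln(10900) + 0.3·ln(10400) + 0.06·ln(7900) = 5.8339 + 0.3719 + 2.7749 + 0.5385 = 9.5192
CE = e^9.5192 ≈ 13618.71

$13,618.71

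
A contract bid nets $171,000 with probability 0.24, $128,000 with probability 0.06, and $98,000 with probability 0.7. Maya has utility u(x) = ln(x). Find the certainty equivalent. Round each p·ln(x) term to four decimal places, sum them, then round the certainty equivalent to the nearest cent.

E[u] = 0.24·ln(171000) + 0.06·ln(128000) + 0.7·ln(98000) = 2.8919 + 0.7056 + 8.0449 = 11.6424
CE = e^11.6424 ≈ 113823.01

$113,823.01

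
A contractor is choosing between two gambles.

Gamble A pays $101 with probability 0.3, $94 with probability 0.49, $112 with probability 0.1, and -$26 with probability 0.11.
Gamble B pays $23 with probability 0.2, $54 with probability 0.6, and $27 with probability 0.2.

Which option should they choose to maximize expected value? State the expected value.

Gamble A = 0.3 × 101 + 0.49 × 94 + 0.1 × 112 + 0.11 × (-26) = 30.3 + 46.06 + 11.2 − 2.86 = 84.7
Gamble B = 0.2 × 23 + 0.6 × 54 + 0.2 × 27 = 4.6 + 32.4 + 5.4 = 42.4

Gamble A ($84.70)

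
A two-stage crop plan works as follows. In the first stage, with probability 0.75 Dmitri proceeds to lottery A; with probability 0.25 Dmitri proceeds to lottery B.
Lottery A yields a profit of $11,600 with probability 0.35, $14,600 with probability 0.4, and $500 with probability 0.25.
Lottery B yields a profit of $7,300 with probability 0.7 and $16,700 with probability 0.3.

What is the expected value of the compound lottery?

$10,048.75

EV(A) = 0.35 × 11600 + 0.4 × 14600 + 0.25 × 500 = 4060 + 5840 + 125 = 10025
EV(B) = 0.7 × 7300 + 0.3 × 16700 = 5110 + 5010 = 10120
Overall = 0.75 × 10025 + 0.25 × 10120 = 7518.75 + 2530 = 10048.75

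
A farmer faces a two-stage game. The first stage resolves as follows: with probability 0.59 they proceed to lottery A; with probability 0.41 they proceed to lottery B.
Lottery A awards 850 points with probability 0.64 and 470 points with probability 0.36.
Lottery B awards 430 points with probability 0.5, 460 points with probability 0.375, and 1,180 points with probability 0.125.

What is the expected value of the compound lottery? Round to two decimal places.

640.14 points

EV(A) = 0.64 × 850 + 0.36 × 470 = 544 + 169.2 = 713.2
EV(B) = 0.5 × 430 + 0.375 × 460 + 0.125 × 1180 = 215 + 172.5 + 147.5 = 535
Overall = 0.59 × 713.2 + 0.41 × 535 = 420.788 + 219.35 = 640.138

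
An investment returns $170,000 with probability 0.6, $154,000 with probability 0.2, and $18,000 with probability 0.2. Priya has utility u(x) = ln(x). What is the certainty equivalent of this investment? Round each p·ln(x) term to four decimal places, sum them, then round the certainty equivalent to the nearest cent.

E[u] = 0.6·ln(170000) + 0.2·ln(154000) + 0.2·ln(18000) = 7.2261 + 2.3889 + 1.9596 = 11.5746
CE = e^11.5746 ≈ 106361.61

$106,361.61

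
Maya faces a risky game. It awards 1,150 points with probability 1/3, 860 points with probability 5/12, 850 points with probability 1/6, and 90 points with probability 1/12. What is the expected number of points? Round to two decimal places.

890.83 points

EV = 1/3 × 1150 + 5/12 × 860 + 1/6 × 850 + 1/12 × 90 = 383.3333 + 358.3333 + 141.6667 + 7.5 = 890.8333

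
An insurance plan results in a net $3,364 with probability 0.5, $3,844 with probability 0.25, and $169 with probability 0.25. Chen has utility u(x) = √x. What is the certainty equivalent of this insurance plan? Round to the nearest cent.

$2,280.06

E[u] = 0.5·√3364 + 0.25·√3844 + 0.25·√169 = 0.5·58 + 0.25·62 + 0.25·13 = 47.75
CE = (47.75)² = 2280.0625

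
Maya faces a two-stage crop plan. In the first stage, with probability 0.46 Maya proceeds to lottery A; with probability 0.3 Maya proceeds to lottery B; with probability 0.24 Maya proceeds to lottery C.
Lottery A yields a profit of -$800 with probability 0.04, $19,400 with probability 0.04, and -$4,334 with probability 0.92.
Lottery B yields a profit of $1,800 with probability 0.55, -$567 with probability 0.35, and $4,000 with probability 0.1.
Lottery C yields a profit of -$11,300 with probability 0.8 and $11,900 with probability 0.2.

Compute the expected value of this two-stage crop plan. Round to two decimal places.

EV(A) = 0.04 × (-800) + 0.04 × 19400 + 0.92 × (-4334) = -32 + 776 − 3987.28 = -3243.28
EV(B) = 0.55 × 1800 + 0.35 × (-567) + 0.1 × 4000 = 990 − 198.45 + 400 = 1191.55
EV(C) = 0.8 × (-11300) + 0.2 × 11900 = -9040 + 2380 = -6660
Overall = 0.46 × (-3243.28) + 0.3 × 1191.55 + 0.24 × (-6660) = -1491.9088 + 357.465 − 1598.4 = -2732.8438

-$2,732.84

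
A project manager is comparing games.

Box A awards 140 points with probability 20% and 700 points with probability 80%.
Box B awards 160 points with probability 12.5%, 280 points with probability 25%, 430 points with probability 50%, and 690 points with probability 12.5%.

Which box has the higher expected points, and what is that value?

Box A = 0.2 × 140 + 0.8 × 700 = 28 + 560 = 588
Box B = 0.125 × 160 + 0.25 × 280 + 0.5 × 430 + 0.125 × 690 = 20 + 70 + 215 + 86.25 = 391.25

Box A (588 points)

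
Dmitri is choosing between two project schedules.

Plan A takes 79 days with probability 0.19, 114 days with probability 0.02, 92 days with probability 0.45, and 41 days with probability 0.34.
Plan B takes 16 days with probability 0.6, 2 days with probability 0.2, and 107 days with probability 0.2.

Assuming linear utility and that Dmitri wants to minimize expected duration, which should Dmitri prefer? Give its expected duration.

Plan A = 0.19 × 79 + 0.02 × 114 + 0.45 × 92 + 0.34 × 41 = 15.01 + 2.28 + 41.4 + 13.94 = 72.63
Plan B = 0.6 × 16 + 0.2 × 2 + 0.2 × 107 = 9.6 + 0.4 + 21.4 = 31.4

Plan B (31.4 days)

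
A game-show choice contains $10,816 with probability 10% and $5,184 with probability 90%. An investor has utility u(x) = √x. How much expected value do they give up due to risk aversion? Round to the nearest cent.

$92.16

E[u] = 0.1·√10816 + 0.9·√5184 = 0.1·104 + 0.9·72 = 75.2
CE = (75.2)² = 5655.04
Risk premium = EV − CE = 5747.2 − 5655.04 = 92.16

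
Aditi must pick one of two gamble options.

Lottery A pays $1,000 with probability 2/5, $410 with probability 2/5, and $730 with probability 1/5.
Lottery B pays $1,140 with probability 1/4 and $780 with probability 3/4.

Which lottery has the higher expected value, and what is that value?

Lottery B ($870)

Lottery A = 2/5 × 1000 + 2/5 × 410 + 1/5 × 730 = 400 + 164 + 146 = 710
Lottery B = 1/4 × 1140 + 3/4 × 780 = 285 + 585 = 870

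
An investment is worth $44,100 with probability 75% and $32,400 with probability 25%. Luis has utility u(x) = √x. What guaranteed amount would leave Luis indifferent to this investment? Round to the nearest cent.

E[u] = 0.75·√44100 + 0.25·√32400 = 0.75·210 + 0.25·180 = 202.5
CE = (202.5)² = 41006.25

$41,006.25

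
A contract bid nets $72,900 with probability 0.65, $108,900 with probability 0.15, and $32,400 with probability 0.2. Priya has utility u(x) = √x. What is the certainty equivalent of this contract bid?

E[u] = 0.65·√72900 + 0.15·√108900 + 0.2·√32400 = 0.65·270 + 0.15·330 + 0.2·180 = 261
CE = (261)² = 68121

$68,121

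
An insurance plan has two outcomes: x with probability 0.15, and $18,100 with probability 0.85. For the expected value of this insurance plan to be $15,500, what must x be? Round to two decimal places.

0.15·x + 0.85·18100 = 15500
0.15·x = 15500 − 15385 = 115
x = 115 / 0.15 = 766.6667

x = $766.67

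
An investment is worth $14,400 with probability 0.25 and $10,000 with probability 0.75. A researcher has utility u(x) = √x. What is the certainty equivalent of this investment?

E[u] = 0.25·√14400 + 0.75·√10000 = 0.25·120 + 0.75·100 = 105
CE = (105)² = 11025

$11,025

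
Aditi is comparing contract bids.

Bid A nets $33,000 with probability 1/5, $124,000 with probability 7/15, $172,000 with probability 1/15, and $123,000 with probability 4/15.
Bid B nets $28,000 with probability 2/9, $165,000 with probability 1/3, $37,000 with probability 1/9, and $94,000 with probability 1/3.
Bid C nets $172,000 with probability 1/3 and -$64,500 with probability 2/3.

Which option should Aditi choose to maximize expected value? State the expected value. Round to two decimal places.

Bid A = 1/5 × 33000 + 7/15 × 124000 + 1/15 × 172000 + 4/15 × 123000 = 6600 + 57866.6667 + 11466.6667 + 32800 = 108733.3333
Bid B = 2/9 × 28000 + 1/3 × 165000 + 1/9 × 37000 + 1/3 × 94000 = 6222.2222 + 55000 + 4111.1111 + 31333.3333 = 96666.6667
Bid C = 1/3 × 172000 + 2/3 × (-64500) = 57333.3333 − 43000 = 14333.3333

Bid A ($108,733.33)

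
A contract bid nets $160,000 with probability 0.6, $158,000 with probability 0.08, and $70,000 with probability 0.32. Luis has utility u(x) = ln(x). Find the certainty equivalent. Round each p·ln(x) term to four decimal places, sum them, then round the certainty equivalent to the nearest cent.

E[u] = 0.6·ln(160000) + 0.08·ln(158000) + 0.32·ln(70000) = 7.1898 + 0.9576 + 3.5700 = 11.7174
CE = e^11.7174 ≈ 122688.02

$122,688.02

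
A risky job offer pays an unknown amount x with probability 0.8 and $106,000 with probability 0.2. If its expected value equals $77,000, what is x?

x = $69,750

0.8·x + 0.2·106000 = 77000
0.8·x = 77000 − 21200 = 55800
x = 55800 / 0.8 = 69750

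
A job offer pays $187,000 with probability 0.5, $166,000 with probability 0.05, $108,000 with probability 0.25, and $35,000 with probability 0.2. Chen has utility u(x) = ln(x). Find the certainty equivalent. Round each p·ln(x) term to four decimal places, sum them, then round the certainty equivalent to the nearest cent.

E[u] = 0.5·ln(187000) + 0.05·ln(166000) + 0.25·ln(108000) + 0.2·ln(35000) = 6.0694 + 0.6010 + 2.8975 + 2.0926 = 11.6605
CE = e^11.6605 ≈ 115901.97

$115,901.97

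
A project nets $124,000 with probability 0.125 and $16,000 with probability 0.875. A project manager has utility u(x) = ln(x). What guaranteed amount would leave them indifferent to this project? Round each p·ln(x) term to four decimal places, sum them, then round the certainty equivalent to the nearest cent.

$20,667.13

E[u] = 0.125·ln(124000) + 0.875·ln(16000) = 1.4660 + 8.4703 = 9.9363
CE = e^9.9363 ≈ 20667.13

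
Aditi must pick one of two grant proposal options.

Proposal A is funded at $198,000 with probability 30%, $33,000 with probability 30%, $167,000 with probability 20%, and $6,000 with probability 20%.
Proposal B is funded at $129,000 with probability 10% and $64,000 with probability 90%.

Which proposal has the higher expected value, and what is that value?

Proposal A ($103,900)

Proposal A = 0.3 × 198000 + 0.3 × 33000 + 0.2 × 167000 + 0.2 × 6000 = 59400 + 9900 + 33400 + 1200 = 103900
Proposal B = 0.1 × 129000 + 0.9 × 64000 = 12900 + 57600 = 70500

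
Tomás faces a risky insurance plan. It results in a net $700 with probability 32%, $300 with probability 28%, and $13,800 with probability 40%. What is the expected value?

$5,828

EV = 0.32 × 700 + 0.28 × 300 + 0.4 × 13800 = 224 + 84 + 5520 = 5828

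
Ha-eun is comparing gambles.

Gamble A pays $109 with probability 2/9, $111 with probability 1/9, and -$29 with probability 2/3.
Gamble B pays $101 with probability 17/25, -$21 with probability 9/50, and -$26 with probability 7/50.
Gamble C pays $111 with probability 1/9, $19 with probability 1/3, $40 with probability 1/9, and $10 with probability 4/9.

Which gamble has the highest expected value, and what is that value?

Gamble B ($61.26)

Gamble A = 2/9 × 109 + 1/9 × 111 + 2/3 × (-29) = 24.2222 + 12.3333 − 19.3333 = 17.2222
Gamble B = 17/25 × 101 + 9/50 × (-21) + 7/50 × (-26) = 68.68 − 3.78 − 3.64 = 61.26
Gamble C = 1/9 × 111 + 1/3 × 19 + 1/9 × 40 + 4/9 × 10 = 12.3333 + 6.3333 + 4.4444 + 4.4444 = 27.5556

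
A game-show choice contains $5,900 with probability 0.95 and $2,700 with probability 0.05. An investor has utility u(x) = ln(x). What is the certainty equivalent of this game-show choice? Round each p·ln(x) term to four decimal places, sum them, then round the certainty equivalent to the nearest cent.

E[u] = 0.95·ln(5900) + 0.05·ln(2700) = 8.2486 + 0.3951 = 8.6437
CE = e^8.6437 ≈ 5674.29

$5,674.29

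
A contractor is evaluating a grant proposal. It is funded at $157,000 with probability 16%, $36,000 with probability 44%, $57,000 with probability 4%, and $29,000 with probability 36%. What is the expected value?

$53,680

EV = 0.16 × 157000 + 0.44 × 36000 + 0.04 × 57000 + 0.36 × 29000 = 25120 + 15840 + 2280 + 10440 = 53680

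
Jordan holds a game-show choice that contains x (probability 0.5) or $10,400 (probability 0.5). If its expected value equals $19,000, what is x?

x = $27,600

0.5·x + 0.5·10400 = 19000
0.5·x = 19000 − 5200 = 13800
x = 13800 / 0.5 = 27600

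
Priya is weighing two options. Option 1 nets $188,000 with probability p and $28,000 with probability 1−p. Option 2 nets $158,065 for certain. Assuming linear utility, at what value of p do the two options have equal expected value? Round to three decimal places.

p = 0.813

p·188000 + (1−p)·28000 = 158065
160000p + 28000 = 158065
p = (158065 − 28000) / 160000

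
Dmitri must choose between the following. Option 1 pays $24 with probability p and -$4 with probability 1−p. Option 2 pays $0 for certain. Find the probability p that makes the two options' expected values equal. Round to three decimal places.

p = 0.143

p·24 + (1−p)·(-4) = 0
28p − 4 = 0
p = (0 + 4) / 28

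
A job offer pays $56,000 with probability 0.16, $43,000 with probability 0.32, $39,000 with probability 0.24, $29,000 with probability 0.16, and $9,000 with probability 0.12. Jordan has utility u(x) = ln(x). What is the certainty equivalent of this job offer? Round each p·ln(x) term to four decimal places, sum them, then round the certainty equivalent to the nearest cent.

E[u] = 0.16·ln(56000) + 0.32·ln(43000) + 0.24·ln(39000) + 0.16·ln(29000) + 0.12·ln(9000) = 1.7493 + 3.4141 + 2.5371 + 1.6440 + 1.0926 = 10.4371
CE = e^10.4371 ≈ 34101.61

$34,101.61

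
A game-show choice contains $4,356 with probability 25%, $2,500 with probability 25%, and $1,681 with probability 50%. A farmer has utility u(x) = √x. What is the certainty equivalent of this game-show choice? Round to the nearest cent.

E[u] = 0.25·√4356 + 0.25·√2500 + 0.5·√1681 = 0.25·66 + 0.25·50 + 0.5·41 = 49.5
CE = (49.5)² = 2450.25

$2,450.25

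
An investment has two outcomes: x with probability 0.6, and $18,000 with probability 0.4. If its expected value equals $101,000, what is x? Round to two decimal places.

x = $156,333.33

0.6·x + 0.4·18000 = 101000
0.6·x = 101000 − 7200 = 93800
x = 93800 / 0.6 = 156333.3333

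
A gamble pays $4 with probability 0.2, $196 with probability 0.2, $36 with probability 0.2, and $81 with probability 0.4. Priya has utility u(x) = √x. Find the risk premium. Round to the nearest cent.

$15.60

E[u] = 0.2·√4 + 0.2·√196 + 0.2·√36 + 0.4·√81 = 0.2·2 + 0.2·14 + 0.2·6 + 0.4·9 = 8
CE = (8)² = 64
Risk premium = EV − CE = 79.6 − 64 = 15.6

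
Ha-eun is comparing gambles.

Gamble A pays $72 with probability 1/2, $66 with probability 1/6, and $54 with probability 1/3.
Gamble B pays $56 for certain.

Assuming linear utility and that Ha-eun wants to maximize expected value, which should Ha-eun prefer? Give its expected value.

Gamble A ($65)

Gamble A = 1/2 × 72 + 1/6 × 66 + 1/3 × 54 = 36 + 11 + 18 = 65
Gamble B: 56 (certain)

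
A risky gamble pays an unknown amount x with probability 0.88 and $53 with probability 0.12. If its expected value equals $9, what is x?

0.88·x + 0.12·53 = 9
0.88·x = 9 − 6.36 = 2.64
x = 2.64 / 0.88 = 3

x = $3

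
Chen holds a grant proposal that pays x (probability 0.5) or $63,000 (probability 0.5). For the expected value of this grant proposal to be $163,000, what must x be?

x = $263,000

0.5·x + 0.5·63000 = 163000
0.5·x = 163000 − 31500 = 131500
x = 131500 / 0.5 = 263000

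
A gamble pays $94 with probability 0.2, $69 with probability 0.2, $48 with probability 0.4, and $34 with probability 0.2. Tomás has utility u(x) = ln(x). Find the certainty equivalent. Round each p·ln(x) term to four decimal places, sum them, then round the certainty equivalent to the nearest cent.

$55.11

E[u] = 0.2·ln(94) + 0.2·ln(69) + 0.4·ln(48) + 0.2·ln(34) = 0.9087 + 0.8468 + 1.5485 + 0.7053 = 4.0093
CE = e^4.0093 ≈ 55.11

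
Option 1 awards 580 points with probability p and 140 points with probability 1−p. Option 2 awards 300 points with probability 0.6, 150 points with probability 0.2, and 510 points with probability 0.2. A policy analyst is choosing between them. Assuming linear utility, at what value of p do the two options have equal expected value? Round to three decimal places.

p = 0.391

EV(Option 2) = 0.6 × 300 + 0.2 × 150 + 0.2 × 510 = 180 + 30 + 102 = 312
p·580 + (1−p)·140 = 312
440p + 140 = 312
p = (312 − 140) / 440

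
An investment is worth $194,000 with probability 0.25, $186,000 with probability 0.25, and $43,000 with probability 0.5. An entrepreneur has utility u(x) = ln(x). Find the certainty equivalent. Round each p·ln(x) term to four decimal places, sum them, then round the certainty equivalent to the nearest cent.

$90,381.96

E[u] = 0.25·ln(194000) + 0.25·ln(186000) + 0.5·ln(43000) = 3.0439 + 3.0334 + 5.3345 = 11.4118
CE = e^11.4118 ≈ 90381.96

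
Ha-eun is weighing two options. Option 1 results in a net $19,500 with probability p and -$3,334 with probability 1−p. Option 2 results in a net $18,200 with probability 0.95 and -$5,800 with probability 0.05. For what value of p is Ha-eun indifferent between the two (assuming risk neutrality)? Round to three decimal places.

EV(Option 2) = 0.95 × 18200 + 0.05 × (-5800) = 17290 − 290 = 17000
p·19500 + (1−p)·(-3334) = 17000
22834p − 3334 = 17000
p = (17000 + 3334) / 22834

p = 0.891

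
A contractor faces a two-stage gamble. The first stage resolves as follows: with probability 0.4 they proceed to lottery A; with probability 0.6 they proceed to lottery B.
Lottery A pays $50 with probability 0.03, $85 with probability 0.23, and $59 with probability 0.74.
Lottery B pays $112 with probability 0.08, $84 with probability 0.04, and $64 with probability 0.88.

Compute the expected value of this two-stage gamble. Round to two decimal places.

$67.07

EV(A) = 0.03 × 50 + 0.23 × 85 + 0.74 × 59 = 1.5 + 19.55 + 43.66 = 64.71
EV(B) = 0.08 × 112 + 0.04 × 84 + 0.88 × 64 = 8.96 + 3.36 + 56.32 = 68.64
Overall = 0.4 × 64.71 + 0.6 × 68.64 = 25.884 + 41.184 = 67.068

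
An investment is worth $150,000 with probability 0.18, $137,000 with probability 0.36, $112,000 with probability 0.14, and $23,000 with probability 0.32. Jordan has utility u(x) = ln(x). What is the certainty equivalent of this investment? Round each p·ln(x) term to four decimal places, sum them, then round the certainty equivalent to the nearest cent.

E[u] = 0.18·ln(150000) + 0.36·ln(137000) + 0.14·ln(112000) + 0.32·ln(23000) = 2.1453 + 4.2580 + 1.6277 + 3.2138 = 11.2448
CE = e^11.2448 ≈ 76481.18

$76,481.18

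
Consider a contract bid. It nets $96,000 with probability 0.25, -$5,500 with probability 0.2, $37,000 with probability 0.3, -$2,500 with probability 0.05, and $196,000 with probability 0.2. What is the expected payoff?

EV = 0.25 × 96000 + 0.2 × (-5500) + 0.3 × 37000 + 0.05 × (-2500) + 0.2 × 196000 = 24000 − 1100 + 11100 − 125 + 39200 = 73075

$73,075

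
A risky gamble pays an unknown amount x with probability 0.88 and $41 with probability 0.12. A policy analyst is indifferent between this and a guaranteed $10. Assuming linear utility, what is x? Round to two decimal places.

0.88·x + 0.12·41 = 10
0.88·x = 10 − 4.92 = 5.08
x = 5.08 / 0.88 = 5.7727

x = $5.77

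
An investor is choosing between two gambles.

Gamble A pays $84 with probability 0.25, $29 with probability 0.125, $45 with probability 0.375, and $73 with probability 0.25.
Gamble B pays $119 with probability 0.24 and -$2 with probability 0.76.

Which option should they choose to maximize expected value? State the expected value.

Gamble A ($59.75)

Gamble A = 0.25 × 84 + 0.125 × 29 + 0.375 × 45 + 0.25 × 73 = 21 + 3.625 + 16.875 + 18.25 = 59.75
Gamble B = 0.24 × 119 + 0.76 × (-2) = 28.56 − 1.52 = 27.04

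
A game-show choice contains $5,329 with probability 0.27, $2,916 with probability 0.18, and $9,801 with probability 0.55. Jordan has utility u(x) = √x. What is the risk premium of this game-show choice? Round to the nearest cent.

E[u] = 0.27·√5329 + 0.18·√2916 + 0.55·√9801 = 0.27·73 + 0.18·54 + 0.55·99 = 83.88
CE = (83.88)² = 7035.8544
Risk premium = EV − CE = 7354.26 − 7035.8544 = 318.4056

$318.41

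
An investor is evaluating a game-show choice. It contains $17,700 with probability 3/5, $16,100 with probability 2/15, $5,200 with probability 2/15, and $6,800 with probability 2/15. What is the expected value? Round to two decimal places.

$14,366.67

EV = 3/5 × 17700 + 2/15 × 16100 + 2/15 × 5200 + 2/15 × 6800 = 10620 + 2146.6667 + 693.3333 + 906.6667 = 14366.6667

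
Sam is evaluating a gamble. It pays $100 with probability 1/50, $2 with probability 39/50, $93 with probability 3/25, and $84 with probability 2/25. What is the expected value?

EV = 1/50 × 100 + 39/50 × 2 + 3/25 × 93 + 2/25 × 84 = 2 + 1.56 + 11.16 + 6.72 = 21.44

$21.44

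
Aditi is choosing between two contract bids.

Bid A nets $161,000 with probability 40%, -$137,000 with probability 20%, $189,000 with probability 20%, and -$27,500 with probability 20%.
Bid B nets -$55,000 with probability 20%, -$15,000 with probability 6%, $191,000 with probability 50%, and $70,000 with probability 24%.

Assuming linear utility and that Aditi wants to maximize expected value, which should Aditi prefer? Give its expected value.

Bid B ($100,400)

Bid A = 0.4 × 161000 + 0.2 × (-137000) + 0.2 × 189000 + 0.2 × (-27500) = 64400 − 27400 + 37800 − 5500 = 69300
Bid B = 0.2 × (-55000) + 0.06 × (-15000) + 0.5 × 191000 + 0.24 × 70000 = -11000 − 900 + 95500 + 16800 = 100400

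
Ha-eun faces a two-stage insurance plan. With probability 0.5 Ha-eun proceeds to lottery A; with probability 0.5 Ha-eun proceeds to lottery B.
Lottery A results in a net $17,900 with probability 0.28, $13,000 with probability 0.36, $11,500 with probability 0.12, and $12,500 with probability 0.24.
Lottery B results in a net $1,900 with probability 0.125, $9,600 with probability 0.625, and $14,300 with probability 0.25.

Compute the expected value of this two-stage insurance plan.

EV(A) = 0.28 × 17900 + 0.36 × 13000 + 0.12 × 11500 + 0.24 × 12500 = 5012 + 4680 + 1380 + 3000 = 14072
EV(B) = 0.125 × 1900 + 0.625 × 9600 + 0.25 × 14300 = 237.5 + 6000 + 3575 = 9812.5
Overall = 0.5 × 14072 + 0.5 × 9812.5 = 7036 + 4906.25 = 11942.25

$11,942.25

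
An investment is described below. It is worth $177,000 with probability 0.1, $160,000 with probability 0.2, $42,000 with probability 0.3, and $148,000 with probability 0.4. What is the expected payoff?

$121,500

EV = 0.1 × 177000 + 0.2 × 160000 + 0.3 × 42000 + 0.4 × 148000 = 17700 + 32000 + 12600 + 59200 = 121500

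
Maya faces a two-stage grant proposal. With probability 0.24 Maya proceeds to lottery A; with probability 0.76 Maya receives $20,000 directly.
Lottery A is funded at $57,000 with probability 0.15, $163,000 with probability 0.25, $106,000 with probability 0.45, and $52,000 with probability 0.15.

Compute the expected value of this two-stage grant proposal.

EV(A) = 0.15 × 57000 + 0.25 × 163000 + 0.45 × 106000 + 0.15 × 52000 = 8550 + 40750 + 47700 + 7800 = 104800
Branch B: 20000 (certain)
Overall = 0.24 × 104800 + 0.76 × 20000 = 25152 + 15200 = 40352

$40,352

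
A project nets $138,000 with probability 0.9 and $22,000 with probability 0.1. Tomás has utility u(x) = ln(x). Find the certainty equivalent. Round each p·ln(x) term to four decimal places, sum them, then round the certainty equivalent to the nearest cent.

E[u] = 0.9·ln(138000) + 0.1·ln(22000) = 10.6515 + 0.9999 = 11.6514
CE = e^11.6514 ≈ 114852.04

$114,852.04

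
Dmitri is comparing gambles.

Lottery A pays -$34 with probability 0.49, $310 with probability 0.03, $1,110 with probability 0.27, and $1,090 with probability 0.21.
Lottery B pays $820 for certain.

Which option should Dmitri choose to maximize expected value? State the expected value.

Lottery A = 0.49 × (-34) + 0.03 × 310 + 0.27 × 1110 + 0.21 × 1090 = -16.66 + 9.3 + 299.7 + 228.9 = 521.24
Lottery B: 820 (certain)

Lottery B ($820)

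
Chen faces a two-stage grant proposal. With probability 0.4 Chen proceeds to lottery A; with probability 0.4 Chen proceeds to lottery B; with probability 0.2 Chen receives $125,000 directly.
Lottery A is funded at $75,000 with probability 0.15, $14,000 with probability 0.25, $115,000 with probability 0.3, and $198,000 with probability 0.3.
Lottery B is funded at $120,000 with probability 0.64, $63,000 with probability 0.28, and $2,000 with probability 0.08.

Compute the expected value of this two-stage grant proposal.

$106,300

EV(A) = 0.15 × 75000 + 0.25 × 14000 + 0.3 × 115000 + 0.3 × 198000 = 11250 + 3500 + 34500 + 59400 = 108650
EV(B) = 0.64 × 120000 + 0.28 × 63000 + 0.08 × 2000 = 76800 + 17640 + 160 = 94600
Branch C: 125000 (certain)
Overall = 0.4 × 108650 + 0.4 × 94600 + 0.2 × 125000 = 43460 + 37840 + 25000 = 106300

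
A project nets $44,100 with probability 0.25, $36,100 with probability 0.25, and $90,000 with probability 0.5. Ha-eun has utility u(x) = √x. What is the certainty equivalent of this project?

$62,500

E[u] = 0.25·√44100 + 0.25·√36100 + 0.5·√90000 = 0.25·210 + 0.25·190 + 0.5·300 = 250
CE = (250)² = 62500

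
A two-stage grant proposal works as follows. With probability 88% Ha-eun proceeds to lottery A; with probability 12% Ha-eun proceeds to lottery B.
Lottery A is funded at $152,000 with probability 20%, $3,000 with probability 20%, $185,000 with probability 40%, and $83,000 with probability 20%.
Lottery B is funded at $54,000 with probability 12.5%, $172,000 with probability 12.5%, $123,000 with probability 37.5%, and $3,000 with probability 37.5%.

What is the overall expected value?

$116,068

EV(A) = 0.2 × 152000 + 0.2 × 3000 + 0.4 × 185000 + 0.2 × 83000 = 30400 + 600 + 74000 + 16600 = 121600
EV(B) = 0.125 × 54000 + 0.125 × 172000 + 0.375 × 123000 + 0.375 × 3000 = 6750 + 21500 + 46125 + 1125 = 75500
Overall = 0.88 × 121600 + 0.12 × 75500 = 107008 + 9060 = 116068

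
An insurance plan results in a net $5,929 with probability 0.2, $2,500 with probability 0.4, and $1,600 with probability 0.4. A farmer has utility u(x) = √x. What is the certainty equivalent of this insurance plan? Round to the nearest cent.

$2,641.96

E[u] = 0.2·√5929 + 0.4·√2500 + 0.4·√1600 = 0.2·77 + 0.4·50 + 0.4·40 = 51.4
CE = (51.4)² = 2641.96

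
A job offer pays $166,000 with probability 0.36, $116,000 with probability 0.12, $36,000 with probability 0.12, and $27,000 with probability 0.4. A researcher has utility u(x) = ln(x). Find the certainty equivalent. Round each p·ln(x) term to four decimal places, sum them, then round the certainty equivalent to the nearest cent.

$64,016.75

E[u] = 0.36·ln(166000) + 0.12·ln(116000) + 0.12·ln(36000) + 0.4·ln(27000) = 4.3271 + 1.3994 + 1.2590 + 4.0814 = 11.0669
CE = e^11.0669 ≈ 64016.75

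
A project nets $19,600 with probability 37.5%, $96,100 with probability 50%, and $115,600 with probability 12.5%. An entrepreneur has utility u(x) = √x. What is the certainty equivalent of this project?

E[u] = 0.375·√19600 + 0.5·√96100 + 0.125·√115600 = 0.375·140 + 0.5·310 + 0.125·340 = 250
CE = (250)² = 62500

$62,500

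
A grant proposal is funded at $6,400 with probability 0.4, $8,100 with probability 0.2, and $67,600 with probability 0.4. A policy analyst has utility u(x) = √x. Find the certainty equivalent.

$23,716

E[u] = 0.4·√6400 + 0.2·√8100 + 0.4·√67600 = 0.4·80 + 0.2·90 + 0.4·260 = 154
CE = (154)² = 23716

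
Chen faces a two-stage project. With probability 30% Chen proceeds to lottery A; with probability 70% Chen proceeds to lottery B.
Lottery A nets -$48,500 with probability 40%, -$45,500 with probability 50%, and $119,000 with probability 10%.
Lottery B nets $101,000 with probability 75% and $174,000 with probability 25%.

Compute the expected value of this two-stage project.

$74,400

EV(A) = 0.4 × (-48500) + 0.5 × (-45500) + 0.1 × 119000 = -19400 − 22750 + 11900 = -30250
EV(B) = 0.75 × 101000 + 0.25 × 174000 = 75750 + 43500 = 119250
Overall = 0.3 × (-30250) + 0.7 × 119250 = -9075 + 83475 = 74400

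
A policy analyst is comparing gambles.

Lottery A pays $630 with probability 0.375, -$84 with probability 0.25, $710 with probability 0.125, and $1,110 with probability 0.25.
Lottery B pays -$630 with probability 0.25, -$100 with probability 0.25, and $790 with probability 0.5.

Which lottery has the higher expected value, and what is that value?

Lottery A ($581.50)

Lottery A = 0.375 × 630 + 0.25 × (-84) + 0.125 × 710 + 0.25 × 1110 = 236.25 − 21 + 88.75 + 277.5 = 581.5
Lottery B = 0.25 × (-630) + 0.25 × (-100) + 0.5 × 790 = -157.5 − 25 + 395 = 212.5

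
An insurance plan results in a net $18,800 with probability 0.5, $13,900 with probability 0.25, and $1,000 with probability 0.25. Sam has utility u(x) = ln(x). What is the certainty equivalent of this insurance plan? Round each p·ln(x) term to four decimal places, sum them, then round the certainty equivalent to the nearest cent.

$8,371.60

E[u] = 0.5·ln(18800) + 0.25·ln(13900) + 0.25·ln(1000) = 4.9208 + 2.3849 + 1.7269 = 9.0326
CE = e^9.0326 ≈ 8371.60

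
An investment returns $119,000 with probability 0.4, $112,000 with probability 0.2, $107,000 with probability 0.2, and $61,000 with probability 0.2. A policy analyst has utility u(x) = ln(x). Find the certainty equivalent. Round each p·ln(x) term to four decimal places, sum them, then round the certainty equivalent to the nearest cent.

$100,699.89

E[u] = 0.4·ln(119000) + 0.2·ln(112000) + 0.2·ln(107000) + 0.2·ln(61000) = 4.6748 + 2.3253 + 2.3161 + 2.2037 = 11.5199
CE = e^11.5199 ≈ 100699.89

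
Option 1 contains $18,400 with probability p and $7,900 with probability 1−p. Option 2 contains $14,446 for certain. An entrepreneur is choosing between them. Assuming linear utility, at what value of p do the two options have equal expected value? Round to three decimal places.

p = 0.623

p·18400 + (1−p)·7900 = 14446
10500p + 7900 = 14446
p = (14446 − 7900) / 10500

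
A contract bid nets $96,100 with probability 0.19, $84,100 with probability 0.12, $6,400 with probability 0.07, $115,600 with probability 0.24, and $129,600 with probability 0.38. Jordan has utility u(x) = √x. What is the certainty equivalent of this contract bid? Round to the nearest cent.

$100,933.29

E[u] = 0.19·√96100 + 0.12·√84100 + 0.07·√6400 + 0.24·√115600 + 0.38·√129600 = 0.19·310 + 0.12·290 + 0.07·80 + 0.24·340 + 0.38·360 = 317.7
CE = (317.7)² = 100933.29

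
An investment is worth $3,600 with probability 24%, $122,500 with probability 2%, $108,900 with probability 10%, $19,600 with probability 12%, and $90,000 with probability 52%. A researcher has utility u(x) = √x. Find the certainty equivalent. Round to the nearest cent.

$51,619.84

E[u] = 0.24·√3600 + 0.02·√122500 + 0.1·√108900 + 0.12·√19600 + 0.52·√90000 = 0.24·60 + 0.02·350 + 0.1·330 + 0.12·140 + 0.52·300 = 227.2
CE = (227.2)² = 51619.84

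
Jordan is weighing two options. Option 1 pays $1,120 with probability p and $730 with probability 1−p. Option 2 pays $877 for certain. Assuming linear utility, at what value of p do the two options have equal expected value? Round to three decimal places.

p = 0.377

p·1120 + (1−p)·730 = 877
390p + 730 = 877
p = (877 − 730) / 390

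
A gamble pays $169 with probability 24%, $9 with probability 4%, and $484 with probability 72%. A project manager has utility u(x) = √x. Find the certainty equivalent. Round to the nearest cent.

$364.05

E[u] = 0.24·√169 + 0.04·√9 + 0.72·√484 = 0.24·13 + 0.04·3 + 0.72·22 = 19.08
CE = (19.08)² = 364.0464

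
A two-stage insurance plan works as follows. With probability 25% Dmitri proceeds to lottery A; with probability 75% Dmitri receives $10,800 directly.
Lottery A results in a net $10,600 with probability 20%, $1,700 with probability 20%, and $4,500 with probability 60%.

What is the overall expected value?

EV(A) = 0.2 × 10600 + 0.2 × 1700 + 0.6 × 4500 = 2120 + 340 + 2700 = 5160
Branch B: 10800 (certain)
Overall = 0.25 × 5160 + 0.75 × 10800 = 1290 + 8100 = 9390

$9,390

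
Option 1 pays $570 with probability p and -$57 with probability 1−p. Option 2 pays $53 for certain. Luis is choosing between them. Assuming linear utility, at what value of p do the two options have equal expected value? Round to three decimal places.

p·570 + (1−p)·(-57) = 53
627p − 57 = 53
p = (53 + 57) / 627

p = 0.175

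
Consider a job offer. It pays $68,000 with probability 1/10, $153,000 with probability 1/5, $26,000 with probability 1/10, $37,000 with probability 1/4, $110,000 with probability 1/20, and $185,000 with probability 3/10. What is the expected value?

$110,250

EV = 1/10 × 68000 + 1/5 × 153000 + 1/10 × 26000 + 1/4 × 37000 + 1/20 × 110000 + 3/10 × 185000 = 6800 + 30600 + 2600 + 9250 + 5500 + 55500 = 110250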